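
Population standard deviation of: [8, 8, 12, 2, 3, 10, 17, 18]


Mean = 78/8 = 39/4
  (8-39/4)²=49/16
  (8-39/4)²=49/16
  (12-39/4)²=81/16
  (2-39/4)²=961/16
  (3-39/4)²=729/16
  (10-39/4)²=1/16
  (17-39/4)²=841/16
  (18-39/4)²=1089/16
Σ(x-μ)² = 475/2
σ² = (475/2)/8 = 475/16

σ = √(475/16) ≈ 5.4486


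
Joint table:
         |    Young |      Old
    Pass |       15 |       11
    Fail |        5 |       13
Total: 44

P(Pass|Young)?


P(Pass|Young) = 15/(15+5) = 15/20 = 3/4

P = 3/4 ≈ 75.00%


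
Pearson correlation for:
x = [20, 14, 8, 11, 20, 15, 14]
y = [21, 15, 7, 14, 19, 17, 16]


n=7, Σx=102, Σy=109, Σxy=1699, Σx²=1602, Σy²=1817
r = (7×1699 - 102×109)/√((7×1602 - 102²)(7×1817 - 109²))
= 775/√(810×838) = 775/√678780 ≈ 775/823.8811 ≈ 0.9407

r ≈ 0.9407


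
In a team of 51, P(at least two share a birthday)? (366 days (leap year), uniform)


P(all different) = Π(366-i)/366 for i=0..50
= 0.025839
P(match) = 1 - 0.025839 = 0.974161

P ≈ 0.9742 ≈ 97.42%


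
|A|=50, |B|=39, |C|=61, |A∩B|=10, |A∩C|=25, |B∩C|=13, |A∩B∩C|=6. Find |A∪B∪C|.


|A∪B∪C| = 50+39+61-10-25-13+6 = 108

|A∪B∪C| = 108


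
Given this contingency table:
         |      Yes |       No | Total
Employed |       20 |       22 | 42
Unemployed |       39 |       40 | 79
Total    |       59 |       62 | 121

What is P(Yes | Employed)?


P(Yes | Employed) = 20/(20+22) = 20/42 = 10/21

P(Yes|Employed) = 10/21 ≈ 47.62%


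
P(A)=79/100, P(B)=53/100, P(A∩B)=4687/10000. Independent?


P(A)×P(B) = 4187/10000
P(A∩B) = 4687/10000
Not equal → NOT independent

No, not independent


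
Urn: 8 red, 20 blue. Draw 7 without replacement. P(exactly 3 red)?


Hypergeometric: C(8,3)×C(20,4)/C(28,7)
= 56×4845/1184040 = 2261/9867

P(X=3) = 2261/9867 ≈ 22.91%


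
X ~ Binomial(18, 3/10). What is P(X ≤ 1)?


P(X ≤ 1) = Σ P(X=i) for i=0..1
P(X=0) = 1628413597910449/1000000000000000000
P(X=1) = 6281023877654589/500000000000000000
Sum = 14190461353219627/1000000000000000000

P(X ≤ 1) = 14190461353219627/1000000000000000000 ≈ 1.42%


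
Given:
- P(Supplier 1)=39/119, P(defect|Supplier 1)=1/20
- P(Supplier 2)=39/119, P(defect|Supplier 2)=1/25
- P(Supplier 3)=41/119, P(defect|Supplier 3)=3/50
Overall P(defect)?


P(B) = Σ P(B|Aᵢ)×P(Aᵢ)
  1/20×39/119 = 39/2380
  1/25×39/119 = 39/2975
  3/50×41/119 = 123/5950
Sum = 597/11900

P(defect) = 597/11900 ≈ 5.02%


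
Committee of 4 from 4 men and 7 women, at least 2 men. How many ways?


Count by #men:
  2M,2W: C(4,2)×C(7,2)=126
  3M,1W: C(4,3)×C(7,1)=28
  4M,0W: C(4,4)×C(7,0)=1
Total = 155

155


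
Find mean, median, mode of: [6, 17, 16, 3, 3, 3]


Sorted: [3, 3, 3, 6, 16, 17]
Mean = 48/6 = 8
Median = 9/2
Freq: {6: 1, 17: 1, 16: 1, 3: 3}
Mode: [3]

Mean=8, Median=9/2, Mode=3


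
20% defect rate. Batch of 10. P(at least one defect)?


P(all good) = (4/5)^10 = 1048576/9765625
P(≥1 defect) = 8717049/9765625

P = 8717049/9765625 ≈ 89.26%


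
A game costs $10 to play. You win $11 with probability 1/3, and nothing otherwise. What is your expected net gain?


E[gain] = (11-10)×1/3 + (-10)×2/3
= 1/3 - 20/3 = -19/3

Expected net gain = $-19/3 ≈ $-6.33


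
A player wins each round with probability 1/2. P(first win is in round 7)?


Geometric: P(X=7) = (1-p)^(k-1)×p = (1/2)^6×1/2 = 1/128

P(X=7) = 1/128 ≈ 0.78%


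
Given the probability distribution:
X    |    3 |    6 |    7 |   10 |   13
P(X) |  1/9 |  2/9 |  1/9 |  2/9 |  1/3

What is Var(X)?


E[X] = 9
E[X²] = 93
Var(X) = E[X²] - (E[X])² = 93 - 81 = 12

Var(X) = 12 ≈ 12.0000


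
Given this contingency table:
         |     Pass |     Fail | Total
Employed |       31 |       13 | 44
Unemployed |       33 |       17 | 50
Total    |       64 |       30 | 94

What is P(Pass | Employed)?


P(Pass | Employed) = 31/(31+13) = 31/44

P(Pass|Employed) = 31/44 ≈ 70.45%


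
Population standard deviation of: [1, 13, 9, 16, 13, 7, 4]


Mean = 63/7 = 9
  (1-9)²=64
  (13-9)²=16
  (9-9)²=0
  (16-9)²=49
  (13-9)²=16
  (7-9)²=4
  (4-9)²=25
Σ(x-μ)² = 174
σ² = 174/7

σ = √(174/7) ≈ 4.9857


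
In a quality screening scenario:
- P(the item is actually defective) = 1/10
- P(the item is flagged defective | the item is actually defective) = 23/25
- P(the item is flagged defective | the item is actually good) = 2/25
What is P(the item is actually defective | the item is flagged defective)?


Using Bayes' theorem:
P(A|B) = P(B|A)·P(A) / P(B)

P(the item is flagged defective) = 23/25 × 1/10 + 2/25 × 9/10
= 23/250 + 9/125 = 41/250

P(the item is actually defective|the item is flagged defective) = (23/250) / (41/250) = 23/41

P(the item is actually defective|the item is flagged defective) = 23/41 ≈ 56.10%


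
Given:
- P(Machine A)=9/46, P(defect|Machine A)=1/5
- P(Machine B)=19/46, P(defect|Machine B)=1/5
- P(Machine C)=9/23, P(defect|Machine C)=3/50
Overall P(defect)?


P(B) = Σ P(B|Aᵢ)×P(Aᵢ)
  1/5×9/46 = 9/230
  1/5×19/46 = 19/230
  3/50×9/23 = 27/1150
Sum = 167/1150

P(defect) = 167/1150 ≈ 14.52%


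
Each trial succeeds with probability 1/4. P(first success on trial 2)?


Geometric: P(X=2) = (1-p)^(k-1)×p = (3/4)^1×1/4 = 3/16

P(X=2) = 3/16 ≈ 18.75%


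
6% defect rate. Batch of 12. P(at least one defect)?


P(all good) = (47/50)^12 = 116191483108948578241/244140625000000000000
P(≥1 defect) = 127949141891051421759/244140625000000000000

P = 127949141891051421759/244140625000000000000 ≈ 52.41%


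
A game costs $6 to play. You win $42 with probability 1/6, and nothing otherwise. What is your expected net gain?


E[gain] = (42-6)×1/6 + (-6)×5/6
= 6 - 5 = 1

Expected net gain = $1 ≈ $1.00


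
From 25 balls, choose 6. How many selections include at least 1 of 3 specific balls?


Complement: C(25,6) - C(22,6) = 177100 - 74613 = 102487

102487


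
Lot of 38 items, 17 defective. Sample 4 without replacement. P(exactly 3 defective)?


Hypergeometric: C(17,3)×C(21,1)/C(38,4)
= 680×21/73815 = 136/703

P(X=3) = 136/703 ≈ 19.35%


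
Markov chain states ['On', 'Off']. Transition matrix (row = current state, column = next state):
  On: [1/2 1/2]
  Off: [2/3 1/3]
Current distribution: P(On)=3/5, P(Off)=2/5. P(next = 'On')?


P(next=On) = Σᵢ P(now=i)×P(i→On)
= 3/5×1/2 + 2/5×2/3
= 3/10 + 4/15 = 17/30

P = 17/30 ≈ 0.5667


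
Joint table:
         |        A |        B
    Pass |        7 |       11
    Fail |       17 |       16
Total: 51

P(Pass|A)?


P(Pass|A) = 7/(7+17) = 7/24

P = 7/24 ≈ 29.17%


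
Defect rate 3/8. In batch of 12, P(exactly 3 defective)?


Binomial: P(X=3) = C(12,3)×p^3×(1-p)^9
= 220 × 27/512 × 1953125/134217728 = 2900390625/17179869184

P(X=3) = 2900390625/17179869184 ≈ 16.88%


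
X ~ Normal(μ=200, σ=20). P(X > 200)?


z = (200-200)/20 = 0.0
P(X > 200) = 1 - P(Z ≤ 0.0) = 1 - 0.5000 = 0.5000

P(X > 200) ≈ 0.5000


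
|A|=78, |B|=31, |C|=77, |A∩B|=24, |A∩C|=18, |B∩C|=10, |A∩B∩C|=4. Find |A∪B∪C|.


|A∪B∪C| = 78+31+77-24-18-10+4 = 138

|A∪B∪C| = 138


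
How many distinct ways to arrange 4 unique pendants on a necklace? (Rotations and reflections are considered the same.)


Free circular arrangements: rotations and reflections both identified.
(n-1)!/2 = 3!/2 = 6/2 = 3

3


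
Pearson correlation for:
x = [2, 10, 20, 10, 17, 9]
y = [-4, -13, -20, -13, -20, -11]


n=6, Σx=68, Σy=-81, Σxy=-1107, Σx²=974, Σy²=1275
r = (6×(-1107) - 68×(-81))/√((6×974 - 68²)(6×1275 - (-81)²))
= -1134/√(1220×1089) = -1134/√1328580 ≈ -1134/1152.6404 ≈ -0.9838

r ≈ -0.9838


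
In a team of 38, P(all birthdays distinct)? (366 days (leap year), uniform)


P(all different) = Π(366-i)/366 for i=0..37
= (366/366)×(365/366)×...×(329/366)
= 0.136703

P ≈ 0.1367 ≈ 13.67%


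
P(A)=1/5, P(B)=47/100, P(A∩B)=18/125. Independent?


P(A)×P(B) = 47/500
P(A∩B) = 18/125
Not equal → NOT independent

No, not independent


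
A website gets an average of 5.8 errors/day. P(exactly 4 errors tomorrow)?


Poisson(λ=5.8): P(X=4) = e^(-λ)×λ^k/k!
= e^(-5.8) × 5.8^4 / 4!
≈ 0.003027554745 × 1131.6496 / 24 ≈ 0.142755

P(X=4) ≈ 0.142755 ≈ 14.28%


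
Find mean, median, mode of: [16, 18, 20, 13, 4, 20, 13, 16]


Sorted: [4, 13, 13, 16, 16, 18, 20, 20]
Mean = 120/8 = 15
Median = 16
Freq: {16: 2, 18: 1, 20: 2, 13: 2, 4: 1}
Mode: [13, 16, 20]

Mean=15, Median=16, Mode=[13, 16, 20]


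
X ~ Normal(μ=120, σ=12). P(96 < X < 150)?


z₁=(96-120)/12=-2.0, z₂=(150-120)/12=2.5
P = Φ(2.5) - Φ(-2.0) = 0.993790 - 0.022750 = 0.971040 ≈ 0.9710

P(96 < X < 150) ≈ 0.9710


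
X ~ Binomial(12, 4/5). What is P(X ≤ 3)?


P(X ≤ 3) = Σ P(X=i) for i=0..3
P(X=0) = 1/244140625
P(X=1) = 48/244140625
P(X=2) = 1056/244140625
P(X=3) = 2816/48828125
Sum = 3037/48828125

P(X ≤ 3) = 3037/48828125 ≈ 0.01%


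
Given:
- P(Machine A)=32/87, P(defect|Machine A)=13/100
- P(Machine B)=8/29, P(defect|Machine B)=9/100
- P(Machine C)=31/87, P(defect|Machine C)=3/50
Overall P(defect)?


P(B) = Σ P(B|Aᵢ)×P(Aᵢ)
  13/100×32/87 = 104/2175
  9/100×8/29 = 18/725
  3/50×31/87 = 31/1450
Sum = 409/4350

P(defect) = 409/4350 ≈ 9.40%


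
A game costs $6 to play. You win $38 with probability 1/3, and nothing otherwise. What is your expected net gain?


E[gain] = (38-6)×1/3 + (-6)×2/3
= 32/3 - 4 = 20/3

Expected net gain = $20/3 ≈ $6.67


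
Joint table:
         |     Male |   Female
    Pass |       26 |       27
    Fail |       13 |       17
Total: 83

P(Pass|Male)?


P(Pass|Male) = 26/(26+13) = 26/39 = 2/3

P = 2/3 ≈ 66.67%


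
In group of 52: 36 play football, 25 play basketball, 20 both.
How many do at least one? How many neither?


|A∪B| = 36+25-20 = 41
Neither = 52-41 = 11

At least one: 41; Neither: 11


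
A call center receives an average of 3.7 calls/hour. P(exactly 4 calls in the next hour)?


Poisson(λ=3.7): P(X=4) = e^(-λ)×λ^k/k!
= e^(-3.7) × 3.7^4 / 4!
≈ 0.02472352647 × 187.4161 / 24 ≈ 0.193066

P(X=4) ≈ 0.193066 ≈ 19.31%


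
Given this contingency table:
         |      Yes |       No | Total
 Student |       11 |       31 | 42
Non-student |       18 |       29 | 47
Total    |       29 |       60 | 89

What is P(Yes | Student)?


P(Yes | Student) = 11/(11+31) = 11/42

P(Yes|Student) = 11/42 ≈ 26.19%


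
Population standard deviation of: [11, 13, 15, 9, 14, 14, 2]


Mean = 78/7
  (11-78/7)²=1/49
  (13-78/7)²=169/49
  (15-78/7)²=729/49
  (9-78/7)²=225/49
  (14-78/7)²=400/49
  (14-78/7)²=400/49
  (2-78/7)²=4096/49
Σ(x-μ)² = 860/7
σ² = (860/7)/7 = 860/49

σ = √(860/49) ≈ 4.1894


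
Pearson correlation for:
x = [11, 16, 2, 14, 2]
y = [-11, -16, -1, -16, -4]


n=5, Σx=45, Σy=-48, Σxy=-611, Σx²=581, Σy²=650
r = (5×(-611) - 45×(-48))/√((5×581 - 45²)(5×650 - (-48)²))
= -895/√(880×946) = -895/√832480 ≈ -895/912.4034 ≈ -0.9809

r ≈ -0.9809


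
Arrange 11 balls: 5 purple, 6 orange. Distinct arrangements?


11!/(5!×6!) = 462

462


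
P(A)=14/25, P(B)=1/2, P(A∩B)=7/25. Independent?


P(A)×P(B) = 7/25
P(A∩B) = 7/25
Equal ✓ → Independent

Yes, independent


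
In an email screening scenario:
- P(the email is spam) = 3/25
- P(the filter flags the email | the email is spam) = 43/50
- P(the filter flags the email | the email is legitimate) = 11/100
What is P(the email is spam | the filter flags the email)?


Using Bayes' theorem:
P(A|B) = P(B|A)·P(A) / P(B)

P(the filter flags the email) = 43/50 × 3/25 + 11/100 × 22/25
= 129/1250 + 121/1250 = 1/5

P(the email is spam|the filter flags the email) = (129/1250) / (1/5) = 129/250

P(the email is spam|the filter flags the email) = 129/250 ≈ 51.60%


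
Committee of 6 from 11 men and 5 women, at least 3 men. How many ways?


Count by #men:
  3M,3W: C(11,3)×C(5,3)=1650
  4M,2W: C(11,4)×C(5,2)=3300
  5M,1W: C(11,5)×C(5,1)=2310
  6M,0W: C(11,6)×C(5,0)=462
Total = 7722

7722


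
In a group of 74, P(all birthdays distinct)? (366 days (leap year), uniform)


P(all different) = Π(366-i)/366 for i=0..73
= (366/366)×(365/366)×...×(293/366)
= 0.000360

P ≈ 0.0004 ≈ 0.04%


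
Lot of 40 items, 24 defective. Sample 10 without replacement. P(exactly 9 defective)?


Hypergeometric: C(24,9)×C(16,1)/C(40,10)
= 1307504×16/847660528 = 368/14911

P(X=9) = 368/14911 ≈ 2.47%


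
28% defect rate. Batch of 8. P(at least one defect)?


P(all good) = (18/25)^8 = 11019960576/152587890625
P(≥1 defect) = 141567930049/152587890625

P = 141567930049/152587890625 ≈ 92.78%


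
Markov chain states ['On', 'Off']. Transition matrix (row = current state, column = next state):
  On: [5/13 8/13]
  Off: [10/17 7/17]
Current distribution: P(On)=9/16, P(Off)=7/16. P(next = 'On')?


P(next=On) = Σᵢ P(now=i)×P(i→On)
= 9/16×5/13 + 7/16×10/17
= 45/208 + 35/136 = 1675/3536

P = 1675/3536 ≈ 0.4737


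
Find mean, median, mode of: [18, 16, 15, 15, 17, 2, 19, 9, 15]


Sorted: [2, 9, 15, 15, 15, 16, 17, 18, 19]
Mean = 126/9 = 14
Median = 15
Freq: {18: 1, 16: 1, 15: 3, 17: 1, 2: 1, 19: 1, 9: 1}
Mode: [15]

Mean=14, Median=15, Mode=15


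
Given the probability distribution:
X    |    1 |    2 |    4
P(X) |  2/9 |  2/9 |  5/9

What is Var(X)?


E[X] = 26/9
E[X²] = 10
Var(X) = E[X²] - (E[X])² = 10 - 676/81 = 134/81

Var(X) = 134/81 ≈ 1.6543


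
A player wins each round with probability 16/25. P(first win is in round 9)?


Geometric: P(X=9) = (1-p)^(k-1)×p = (9/25)^8×16/25 = 688747536/3814697265625

P(X=9) = 688747536/3814697265625 ≈ 0.02%


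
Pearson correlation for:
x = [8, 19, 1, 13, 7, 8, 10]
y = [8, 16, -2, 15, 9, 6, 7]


n=7, Σx=66, Σy=59, Σxy=742, Σx²=808, Σy²=715
r = (7×742 - 66×59)/√((7×808 - 66²)(7×715 - 59²))
= 1300/√(1300×1524) = 1300/√1981200 ≈ 1300/1407.5511 ≈ 0.9236

r ≈ 0.9236


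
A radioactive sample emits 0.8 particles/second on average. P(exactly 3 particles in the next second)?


Poisson(λ=0.8): P(X=3) = e^(-λ)×λ^k/k!
= e^(-0.8) × 0.8^3 / 3!
≈ 0.4493289641 × 0.512 / 6 ≈ 0.038343

P(X=3) ≈ 0.038343 ≈ 3.83%


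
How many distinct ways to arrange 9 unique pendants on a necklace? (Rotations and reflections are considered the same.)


Free circular arrangements: rotations and reflections both identified.
(n-1)!/2 = 8!/2 = 40320/2 = 20160

20160


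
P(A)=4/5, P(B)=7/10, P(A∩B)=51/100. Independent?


P(A)×P(B) = 14/25
P(A∩B) = 51/100
Not equal → NOT independent

No, not independent


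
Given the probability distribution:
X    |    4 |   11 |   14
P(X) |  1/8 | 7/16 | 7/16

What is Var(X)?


E[X] = 183/16
E[X²] = 2251/16
Var(X) = E[X²] - (E[X])² = 2251/16 - 33489/256 = 2527/256

Var(X) = 2527/256 ≈ 9.8711


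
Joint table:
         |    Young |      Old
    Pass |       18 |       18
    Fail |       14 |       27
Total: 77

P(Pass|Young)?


P(Pass|Young) = 18/(18+14) = 18/32 = 9/16

P = 9/16 ≈ 56.25%


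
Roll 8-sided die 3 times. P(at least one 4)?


P(no 4)^3 = (7/8)^3 = 343/512
P(≥1) = 1 - 343/512 = 169/512

P = 169/512 ≈ 33.01%


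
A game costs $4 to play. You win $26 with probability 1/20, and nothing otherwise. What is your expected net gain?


E[gain] = (26-4)×1/20 + (-4)×19/20
= 11/10 - 19/5 = -27/10

Expected net gain = $-27/10 ≈ $-2.70


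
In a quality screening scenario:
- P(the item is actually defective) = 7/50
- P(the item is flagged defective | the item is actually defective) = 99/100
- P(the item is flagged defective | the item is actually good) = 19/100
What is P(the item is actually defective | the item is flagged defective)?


Using Bayes' theorem:
P(A|B) = P(B|A)·P(A) / P(B)

P(the item is flagged defective) = 99/100 × 7/50 + 19/100 × 43/50
= 693/5000 + 817/5000 = 151/500

P(the item is actually defective|the item is flagged defective) = (693/5000) / (151/500) = 693/1510

P(the item is actually defective|the item is flagged defective) = 693/1510 ≈ 45.89%


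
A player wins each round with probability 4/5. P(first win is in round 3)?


Geometric: P(X=3) = (1-p)^(k-1)×p = (1/5)^2×4/5 = 4/125

P(X=3) = 4/125 ≈ 3.20%


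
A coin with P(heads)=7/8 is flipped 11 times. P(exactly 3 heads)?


Binomial: P(X=3) = C(11,3)×p^3×(1-p)^8
= 165 × 343/512 × 1/16777216 = 56595/8589934592

P(X=3) = 56595/8589934592 ≈ 0.00%


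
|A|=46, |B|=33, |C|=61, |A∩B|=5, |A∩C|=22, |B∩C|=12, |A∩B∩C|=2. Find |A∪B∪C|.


|A∪B∪C| = 46+33+61-5-22-12+2 = 103

|A∪B∪C| = 103


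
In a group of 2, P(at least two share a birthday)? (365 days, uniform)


P(all different) = Π(365-i)/365 for i=0..1
= 0.997260
P(match) = 1 - 0.997260 = 0.002740

P ≈ 0.0027 ≈ 0.27%


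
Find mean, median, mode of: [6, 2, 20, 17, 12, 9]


Sorted: [2, 6, 9, 12, 17, 20]
Mean = 66/6 = 11
Median = 21/2
Freq: {6: 1, 2: 1, 20: 1, 17: 1, 12: 1, 9: 1}
Mode: No mode

Mean=11, Median=21/2, Mode=No mode


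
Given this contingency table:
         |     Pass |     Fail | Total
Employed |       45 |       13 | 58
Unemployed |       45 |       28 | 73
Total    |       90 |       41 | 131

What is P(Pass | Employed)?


P(Pass | Employed) = 45/(45+13) = 45/58

P(Pass|Employed) = 45/58 ≈ 77.59%


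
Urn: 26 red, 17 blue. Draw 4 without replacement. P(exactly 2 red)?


Hypergeometric: C(26,2)×C(17,2)/C(43,4)
= 325×136/123410 = 4420/12341

P(X=2) = 4420/12341 ≈ 35.82%


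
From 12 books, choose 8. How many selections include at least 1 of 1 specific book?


Complement: C(12,8) - C(11,8) = 495 - 165 = 330

330


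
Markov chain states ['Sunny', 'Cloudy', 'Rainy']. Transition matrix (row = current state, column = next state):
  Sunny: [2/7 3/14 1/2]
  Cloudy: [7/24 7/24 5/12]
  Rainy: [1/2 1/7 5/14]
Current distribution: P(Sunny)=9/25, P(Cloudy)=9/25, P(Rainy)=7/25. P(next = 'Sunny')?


P(next=Sunny) = Σᵢ P(now=i)×P(i→Sunny)
= 9/25×2/7 + 9/25×7/24 + 7/25×1/2
= 18/175 + 21/200 + 7/50 = 487/1400

P = 487/1400 ≈ 0.3479


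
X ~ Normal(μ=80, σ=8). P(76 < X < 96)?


z₁=(76-80)/8=-0.5, z₂=(96-80)/8=2.0
P = Φ(2.0) - Φ(-0.5) = 0.977250 - 0.308538 = 0.668712 ≈ 0.6687

P(76 < X < 96) ≈ 0.6687


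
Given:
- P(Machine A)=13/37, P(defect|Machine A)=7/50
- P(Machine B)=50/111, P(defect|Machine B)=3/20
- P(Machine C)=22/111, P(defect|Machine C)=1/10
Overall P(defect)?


P(B) = Σ P(B|Aᵢ)×P(Aᵢ)
  7/50×13/37 = 91/1850
  3/20×50/111 = 5/74
  1/10×22/111 = 11/555
Sum = 379/2775

P(defect) = 379/2775 ≈ 13.66%


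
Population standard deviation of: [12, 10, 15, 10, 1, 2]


Mean = 50/6 = 25/3
  (12-25/3)²=121/9
  (10-25/3)²=25/9
  (15-25/3)²=400/9
  (10-25/3)²=25/9
  (1-25/3)²=484/9
  (2-25/3)²=361/9
Σ(x-μ)² = 472/3
σ² = (472/3)/6 = 236/9

σ = √(236/9) ≈ 5.1208


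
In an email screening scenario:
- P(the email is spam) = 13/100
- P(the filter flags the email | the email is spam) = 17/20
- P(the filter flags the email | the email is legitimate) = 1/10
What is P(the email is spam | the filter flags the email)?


Using Bayes' theorem:
P(A|B) = P(B|A)·P(A) / P(B)

P(the filter flags the email) = 17/20 × 13/100 + 1/10 × 87/100
= 221/2000 + 87/1000 = 79/400

P(the email is spam|the filter flags the email) = (221/2000) / (79/400) = 221/395

P(the email is spam|the filter flags the email) = 221/395 ≈ 55.95%


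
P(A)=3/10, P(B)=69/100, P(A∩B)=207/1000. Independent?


P(A)×P(B) = 207/1000
P(A∩B) = 207/1000
Equal ✓ → Independent

Yes, independent


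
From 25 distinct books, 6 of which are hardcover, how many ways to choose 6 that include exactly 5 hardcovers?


Choose 5 of the 6 hardcovers and 1 of the other 19 books:
C(6,5)×C(19,1) = 6×19 = 114

114


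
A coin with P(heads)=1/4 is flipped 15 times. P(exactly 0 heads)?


Binomial: P(X=0) = C(15,0)×p^0×(1-p)^15
= 1 × 1 × 14348907/1073741824 = 14348907/1073741824

P(X=0) = 14348907/1073741824 ≈ 1.34%


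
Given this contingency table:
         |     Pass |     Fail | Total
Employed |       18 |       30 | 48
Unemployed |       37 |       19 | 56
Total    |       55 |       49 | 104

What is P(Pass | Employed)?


P(Pass | Employed) = 18/(18+30) = 18/48 = 3/8

P(Pass|Employed) = 3/8 ≈ 37.50%


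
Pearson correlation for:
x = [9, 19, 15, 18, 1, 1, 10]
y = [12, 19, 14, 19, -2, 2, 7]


n=7, Σx=73, Σy=71, Σxy=1091, Σx²=1093, Σy²=1119
r = (7×1091 - 73×71)/√((7×1093 - 73²)(7×1119 - 71²))
= 2454/√(2322×2792) = 2454/√6483024 ≈ 2454/2546.1783 ≈ 0.9638

r ≈ 0.9638


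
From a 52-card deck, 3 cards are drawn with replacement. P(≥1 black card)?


P(not a black card) = 26/52 = 1/2
P(none in 3 draws) = (1/2)^3 = 1/8
P(≥1 black card) = 1 - 1/8 = 7/8

P = 7/8 ≈ 87.50%


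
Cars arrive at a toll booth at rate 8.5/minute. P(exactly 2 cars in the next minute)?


Poisson(λ=8.5): P(X=2) = e^(-λ)×λ^k/k!
= e^(-8.5) × 8.5^2 / 2!
≈ 0.000203468369 × 72.25 / 2 ≈ 0.007350

P(X=2) ≈ 0.007350 ≈ 0.74%


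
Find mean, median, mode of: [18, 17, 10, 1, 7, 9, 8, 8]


Sorted: [1, 7, 8, 8, 9, 10, 17, 18]
Mean = 78/8 = 39/4
Median = 17/2
Freq: {18: 1, 17: 1, 10: 1, 1: 1, 7: 1, 9: 1, 8: 2}
Mode: [8]

Mean=39/4, Median=17/2, Mode=8


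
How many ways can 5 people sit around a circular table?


Circular arrangements of 5 distinct objects: fix one position to break rotational symmetry.
(n-1)! = 4! = 24

24


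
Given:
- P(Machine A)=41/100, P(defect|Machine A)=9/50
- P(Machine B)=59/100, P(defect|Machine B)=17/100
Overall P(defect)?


P(B) = Σ P(B|Aᵢ)×P(Aᵢ)
  9/50×41/100 = 369/5000
  17/100×59/100 = 1003/10000
Sum = 1741/10000

P(defect) = 1741/10000 ≈ 17.41%


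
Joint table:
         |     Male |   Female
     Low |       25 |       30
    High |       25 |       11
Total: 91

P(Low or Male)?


P(Low∨Male) = P(Low) + P(Male) - P(Low∧Male)
= (55 + 50 - 25)/91 = 80/91

P = 80/91 ≈ 87.91%


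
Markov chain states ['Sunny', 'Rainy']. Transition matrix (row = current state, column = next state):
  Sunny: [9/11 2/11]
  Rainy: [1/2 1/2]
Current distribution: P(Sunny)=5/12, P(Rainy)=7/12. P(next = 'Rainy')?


P(next=Rainy) = Σᵢ P(now=i)×P(i→Rainy)
= 5/12×2/11 + 7/12×1/2
= 5/66 + 7/24 = 97/264

P = 97/264 ≈ 0.3674


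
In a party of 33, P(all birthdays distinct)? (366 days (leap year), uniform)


P(all different) = Π(366-i)/366 for i=0..32
= (366/366)×(365/366)×...×(334/366)
= 0.225976

P ≈ 0.2260 ≈ 22.60%


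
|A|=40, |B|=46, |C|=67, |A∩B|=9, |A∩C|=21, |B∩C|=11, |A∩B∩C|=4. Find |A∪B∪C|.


|A∪B∪C| = 40+46+67-9-21-11+4 = 116

|A∪B∪C| = 116


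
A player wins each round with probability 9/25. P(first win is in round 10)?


Geometric: P(X=10) = (1-p)^(k-1)×p = (16/25)^9×9/25 = 618475290624/95367431640625

P(X=10) = 618475290624/95367431640625 ≈ 0.65%


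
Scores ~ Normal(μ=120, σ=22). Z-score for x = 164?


z = (x - μ)/σ = (164 - 120)/22 = 2.0

z = 2.0


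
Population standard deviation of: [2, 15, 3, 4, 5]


Mean = 29/5
  (2-29/5)²=361/25
  (15-29/5)²=2116/25
  (3-29/5)²=196/25
  (4-29/5)²=81/25
  (5-29/5)²=16/25
Σ(x-μ)² = 554/5
σ² = (554/5)/5 = 554/25

σ = √(554/25) ≈ 4.7074


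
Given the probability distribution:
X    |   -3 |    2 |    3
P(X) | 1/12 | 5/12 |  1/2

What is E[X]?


E[X] = Σ x·P(X=x)
= (-3)×(1/12) + (2)×(5/12) + (3)×(1/2)
= 25/12

E[X] = 25/12


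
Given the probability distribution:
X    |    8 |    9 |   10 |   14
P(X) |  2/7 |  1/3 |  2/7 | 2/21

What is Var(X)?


E[X] = 199/21
E[X²] = 1943/21
Var(X) = E[X²] - (E[X])² = 1943/21 - 39601/441 = 1202/441

Var(X) = 1202/441 ≈ 2.7256


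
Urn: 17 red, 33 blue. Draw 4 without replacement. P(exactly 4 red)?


Hypergeometric: C(17,4)×C(33,0)/C(50,4)
= 2380×1/230300 = 17/1645

P(X=4) = 17/1645 ≈ 1.03%


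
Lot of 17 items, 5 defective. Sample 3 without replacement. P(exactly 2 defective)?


Hypergeometric: C(5,2)×C(12,1)/C(17,3)
= 10×12/680 = 3/17

P(X=2) = 3/17 ≈ 17.65%


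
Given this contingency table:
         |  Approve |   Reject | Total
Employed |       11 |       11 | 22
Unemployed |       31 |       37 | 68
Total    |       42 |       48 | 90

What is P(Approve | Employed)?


P(Approve | Employed) = 11/(11+11) = 11/22 = 1/2

P(Approve|Employed) = 1/2 ≈ 50.00%


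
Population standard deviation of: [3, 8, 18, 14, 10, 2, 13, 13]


Mean = 81/8
  (3-81/8)²=3249/64
  (8-81/8)²=289/64
  (18-81/8)²=3969/64
  (14-81/8)²=961/64
  (10-81/8)²=1/64
  (2-81/8)²=4225/64
  (13-81/8)²=529/64
  (13-81/8)²=529/64
Σ(x-μ)² = 1719/8
σ² = (1719/8)/8 = 1719/64

σ = √(1719/64) ≈ 5.1826


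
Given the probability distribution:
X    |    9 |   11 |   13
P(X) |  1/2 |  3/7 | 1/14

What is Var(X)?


E[X] = 71/7
E[X²] = 731/7
Var(X) = E[X²] - (E[X])² = 731/7 - 5041/49 = 76/49

Var(X) = 76/49 ≈ 1.5510


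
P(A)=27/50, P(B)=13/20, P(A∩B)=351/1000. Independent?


P(A)×P(B) = 351/1000
P(A∩B) = 351/1000
Equal ✓ → Independent

Yes, independent


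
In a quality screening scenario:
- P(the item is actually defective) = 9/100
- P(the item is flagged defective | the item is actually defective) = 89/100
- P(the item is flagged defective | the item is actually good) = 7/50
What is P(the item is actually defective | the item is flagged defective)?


Using Bayes' theorem:
P(A|B) = P(B|A)·P(A) / P(B)

P(the item is flagged defective) = 89/100 × 9/100 + 7/50 × 91/100
= 801/10000 + 637/5000 = 83/400

P(the item is actually defective|the item is flagged defective) = (801/10000) / (83/400) = 801/2075

P(the item is actually defective|the item is flagged defective) = 801/2075 ≈ 38.60%


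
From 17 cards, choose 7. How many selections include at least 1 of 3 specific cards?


Complement: C(17,7) - C(14,7) = 19448 - 3432 = 16016

16016


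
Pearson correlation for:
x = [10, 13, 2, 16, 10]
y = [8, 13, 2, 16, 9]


n=5, Σx=51, Σy=48, Σxy=599, Σx²=629, Σy²=574
r = (5×599 - 51×48)/√((5×629 - 51²)(5×574 - 48²))
= 547/√(544×566) = 547/√307904 ≈ 547/554.8910 ≈ 0.9858

r ≈ 0.9858


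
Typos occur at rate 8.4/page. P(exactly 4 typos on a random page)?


Poisson(λ=8.4): P(X=4) = e^(-λ)×λ^k/k!
= e^(-8.4) × 8.4^4 / 4!
≈ 0.0002248673242 × 4978.7136 / 24 ≈ 0.046648

P(X=4) ≈ 0.046648 ≈ 4.66%


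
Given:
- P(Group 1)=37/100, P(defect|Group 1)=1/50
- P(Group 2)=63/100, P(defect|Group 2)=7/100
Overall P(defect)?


P(B) = Σ P(B|Aᵢ)×P(Aᵢ)
  1/50×37/100 = 37/5000
  7/100×63/100 = 441/10000
Sum = 103/2000

P(defect) = 103/2000 ≈ 5.15%


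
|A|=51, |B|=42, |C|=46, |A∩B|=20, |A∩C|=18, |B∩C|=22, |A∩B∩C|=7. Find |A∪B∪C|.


|A∪B∪C| = 51+42+46-20-18-22+7 = 86

|A∪B∪C| = 86


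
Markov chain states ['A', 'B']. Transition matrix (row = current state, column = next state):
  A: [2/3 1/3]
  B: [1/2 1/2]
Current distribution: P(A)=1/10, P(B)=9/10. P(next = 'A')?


P(next=A) = Σᵢ P(now=i)×P(i→A)
= 1/10×2/3 + 9/10×1/2
= 1/15 + 9/20 = 31/60

P = 31/60 ≈ 0.5167


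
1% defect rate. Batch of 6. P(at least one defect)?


P(all good) = (99/100)^6 = 941480149401/1000000000000
P(≥1 defect) = 58519850599/1000000000000

P = 58519850599/1000000000000 ≈ 5.85%


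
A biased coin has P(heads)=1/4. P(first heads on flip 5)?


Geometric: P(X=5) = (1-p)^(k-1)×p = (3/4)^4×1/4 = 81/1024

P(X=5) = 81/1024 ≈ 7.91%


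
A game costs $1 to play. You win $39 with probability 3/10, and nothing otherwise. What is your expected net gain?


E[gain] = (39-1)×3/10 + (-1)×7/10
= 57/5 - 7/10 = 107/10

Expected net gain = $107/10 ≈ $10.70


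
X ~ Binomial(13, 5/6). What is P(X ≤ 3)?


P(X ≤ 3) = Σ P(X=i) for i=0..3
P(X=0) = 1/13060694016
P(X=1) = 65/13060694016
P(X=2) = 325/2176782336
P(X=3) = 17875/6530347008
Sum = 18883/6530347008

P(X ≤ 3) = 18883/6530347008 ≈ 0.00%


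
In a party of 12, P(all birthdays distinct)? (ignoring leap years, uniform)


P(all different) = Π(365-i)/365 for i=0..11
= (365/365)×(364/365)×...×(354/365)
= 0.832975

P ≈ 0.8330 ≈ 83.30%


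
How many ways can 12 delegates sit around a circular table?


Circular arrangements of 12 distinct objects: fix one position to break rotational symmetry.
(n-1)! = 11! = 39916800

39916800


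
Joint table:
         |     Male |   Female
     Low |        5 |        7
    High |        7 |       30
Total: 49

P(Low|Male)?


P(Low|Male) = 5/(5+7) = 5/12

P = 5/12 ≈ 41.67%


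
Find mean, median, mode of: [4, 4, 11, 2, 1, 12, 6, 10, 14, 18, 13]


Sorted: [1, 2, 4, 4, 6, 10, 11, 12, 13, 14, 18]
Mean = 95/11
Median = 10
Freq: {4: 2, 11: 1, 2: 1, 1: 1, 12: 1, 6: 1, 10: 1, 14: 1, 18: 1, 13: 1}
Mode: [4]

Mean=95/11, Median=10, Mode=4


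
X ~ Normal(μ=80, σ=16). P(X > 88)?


z = (88-80)/16 = 0.5
P(X > 88) = 1 - P(Z ≤ 0.5) = 1 - 0.6915 = 0.3085

P(X > 88) ≈ 0.3085


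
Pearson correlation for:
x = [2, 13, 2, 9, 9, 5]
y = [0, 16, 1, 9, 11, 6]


n=6, Σx=40, Σy=43, Σxy=420, Σx²=364, Σy²=495
r = (6×420 - 40×43)/√((6×364 - 40²)(6×495 - 43²))
= 800/√(584×1121) = 800/√654664 ≈ 800/809.1131 ≈ 0.9887

r ≈ 0.9887


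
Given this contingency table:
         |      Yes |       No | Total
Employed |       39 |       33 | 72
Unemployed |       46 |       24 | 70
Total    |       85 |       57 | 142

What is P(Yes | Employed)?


P(Yes | Employed) = 39/(39+33) = 39/72 = 13/24

P(Yes|Employed) = 13/24 ≈ 54.17%


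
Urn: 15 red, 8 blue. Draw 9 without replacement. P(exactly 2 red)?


Hypergeometric: C(15,2)×C(8,7)/C(23,9)
= 105×8/817190 = 84/81719

P(X=2) = 84/81719 ≈ 0.10%


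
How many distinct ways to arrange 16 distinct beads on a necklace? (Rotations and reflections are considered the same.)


Free circular arrangements: rotations and reflections both identified.
(n-1)!/2 = 15!/2 = 1307674368000/2 = 653837184000

653837184000


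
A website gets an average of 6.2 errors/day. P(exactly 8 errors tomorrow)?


Poisson(λ=6.2): P(X=8) = e^(-λ)×λ^k/k!
= e^(-6.2) × 6.2^8 / 8!
≈ 0.002029430636 × 2183401.05585 / 40320 ≈ 0.109897

P(X=8) ≈ 0.109897 ≈ 10.99%


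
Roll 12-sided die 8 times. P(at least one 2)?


P(no 2)^8 = (11/12)^8 = 214358881/429981696
P(≥1) = 1 - 214358881/429981696 = 215622815/429981696

P = 215622815/429981696 ≈ 50.15%


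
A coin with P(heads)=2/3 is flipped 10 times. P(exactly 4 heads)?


Binomial: P(X=4) = C(10,4)×p^4×(1-p)^6
= 210 × 16/81 × 1/729 = 1120/19683

P(X=4) = 1120/19683 ≈ 5.69%


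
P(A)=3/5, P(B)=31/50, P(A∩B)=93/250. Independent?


P(A)×P(B) = 93/250
P(A∩B) = 93/250
Equal ✓ → Independent

Yes, independent


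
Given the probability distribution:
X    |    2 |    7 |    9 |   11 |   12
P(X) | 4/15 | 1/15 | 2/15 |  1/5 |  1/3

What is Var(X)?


E[X] = 42/5
E[X²] = 262/3
Var(X) = E[X²] - (E[X])² = 262/3 - 1764/25 = 1258/75

Var(X) = 1258/75 ≈ 16.7733


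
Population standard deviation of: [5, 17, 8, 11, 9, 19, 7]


Mean = 76/7
  (5-76/7)²=1681/49
  (17-76/7)²=1849/49
  (8-76/7)²=400/49
  (11-76/7)²=1/49
  (9-76/7)²=169/49
  (19-76/7)²=3249/49
  (7-76/7)²=729/49
Σ(x-μ)² = 1154/7
σ² = (1154/7)/7 = 1154/49

σ = √(1154/49) ≈ 4.8529


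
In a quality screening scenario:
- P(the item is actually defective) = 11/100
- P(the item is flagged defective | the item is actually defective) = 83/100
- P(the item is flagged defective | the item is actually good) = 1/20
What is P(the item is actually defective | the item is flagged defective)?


Using Bayes' theorem:
P(A|B) = P(B|A)·P(A) / P(B)

P(the item is flagged defective) = 83/100 × 11/100 + 1/20 × 89/100
= 913/10000 + 89/2000 = 679/5000

P(the item is actually defective|the item is flagged defective) = (913/10000) / (679/5000) = 913/1358

P(the item is actually defective|the item is flagged defective) = 913/1358 ≈ 67.23%


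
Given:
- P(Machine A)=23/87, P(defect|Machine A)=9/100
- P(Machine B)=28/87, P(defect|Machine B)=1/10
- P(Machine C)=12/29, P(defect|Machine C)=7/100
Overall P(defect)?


P(B) = Σ P(B|Aᵢ)×P(Aᵢ)
  9/100×23/87 = 69/2900
  1/10×28/87 = 14/435
  7/100×12/29 = 21/725
Sum = 739/8700

P(defect) = 739/8700 ≈ 8.49%


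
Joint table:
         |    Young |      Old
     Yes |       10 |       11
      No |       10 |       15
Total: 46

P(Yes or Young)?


P(Yes∨Young) = P(Yes) + P(Young) - P(Yes∧Young)
= (21 + 20 - 10)/46 = 31/46

P = 31/46 ≈ 67.39%


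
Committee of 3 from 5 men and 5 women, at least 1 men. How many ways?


Count by #men:
  1M,2W: C(5,1)×C(5,2)=50
  2M,1W: C(5,2)×C(5,1)=50
  3M,0W: C(5,3)×C(5,0)=10
Total = 110

110


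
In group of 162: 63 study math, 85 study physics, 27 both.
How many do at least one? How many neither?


|A∪B| = 63+85-27 = 121
Neither = 162-121 = 41

At least one: 121; Neither: 41


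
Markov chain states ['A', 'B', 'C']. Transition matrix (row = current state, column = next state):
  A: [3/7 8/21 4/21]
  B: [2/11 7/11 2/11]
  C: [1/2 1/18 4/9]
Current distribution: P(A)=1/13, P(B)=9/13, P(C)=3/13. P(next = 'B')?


P(next=B) = Σᵢ P(now=i)×P(i→B)
= 1/13×8/21 + 9/13×7/11 + 3/13×1/18
= 8/273 + 63/143 + 1/78 = 223/462

P = 223/462 ≈ 0.4827


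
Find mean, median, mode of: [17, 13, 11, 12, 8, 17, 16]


Sorted: [8, 11, 12, 13, 16, 17, 17]
Mean = 94/7
Median = 13
Freq: {17: 2, 13: 1, 11: 1, 12: 1, 8: 1, 16: 1}
Mode: [17]

Mean=94/7, Median=13, Mode=17


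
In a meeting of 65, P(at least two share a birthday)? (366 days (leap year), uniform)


P(all different) = Π(366-i)/366 for i=0..64
= 0.002358
P(match) = 1 - 0.002358 = 0.997642

P ≈ 0.9976 ≈ 99.76%


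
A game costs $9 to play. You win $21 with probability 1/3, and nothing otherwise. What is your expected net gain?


E[gain] = (21-9)×1/3 + (-9)×2/3
= 4 - 6 = -2

Expected net gain = $-2 ≈ $-2.00


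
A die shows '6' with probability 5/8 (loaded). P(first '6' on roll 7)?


Geometric: P(X=7) = (1-p)^(k-1)×p = (3/8)^6×5/8 = 3645/2097152

P(X=7) = 3645/2097152 ≈ 0.17%


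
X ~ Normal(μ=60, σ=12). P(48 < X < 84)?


z₁=(48-60)/12=-1.0, z₂=(84-60)/12=2.0
P = Φ(2.0) - Φ(-1.0) = 0.977250 - 0.158655 = 0.818595 ≈ 0.8186

P(48 < X < 84) ≈ 0.8186


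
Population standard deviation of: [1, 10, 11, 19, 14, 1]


Mean = 56/6 = 28/3
  (1-28/3)²=625/9
  (10-28/3)²=4/9
  (11-28/3)²=25/9
  (19-28/3)²=841/9
  (14-28/3)²=196/9
  (1-28/3)²=625/9
Σ(x-μ)² = 772/3
σ² = (772/3)/6 = 386/9

σ = √(386/9) ≈ 6.5490


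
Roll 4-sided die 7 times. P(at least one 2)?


P(no 2)^7 = (3/4)^7 = 2187/16384
P(≥1) = 1 - 2187/16384 = 14197/16384

P = 14197/16384 ≈ 86.65%


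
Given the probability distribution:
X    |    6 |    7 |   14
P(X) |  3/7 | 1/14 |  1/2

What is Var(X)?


E[X] = 141/14
E[X²] = 1637/14
Var(X) = E[X²] - (E[X])² = 1637/14 - 19881/196 = 3037/196

Var(X) = 3037/196 ≈ 15.4949


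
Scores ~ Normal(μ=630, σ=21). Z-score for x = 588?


z = (x - μ)/σ = (588 - 630)/21 = -2.0

z = -2.0


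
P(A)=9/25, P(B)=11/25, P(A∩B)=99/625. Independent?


P(A)×P(B) = 99/625
P(A∩B) = 99/625
Equal ✓ → Independent

Yes, independent


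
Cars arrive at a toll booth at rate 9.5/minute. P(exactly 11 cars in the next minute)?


Poisson(λ=9.5): P(X=11) = e^(-λ)×λ^k/k!
= e^(-9.5) × 9.5^11 / 11!
≈ 7.485182989e-05 × 56880009227.6 / 39916800 ≈ 0.106661

P(X=11) ≈ 0.106661 ≈ 10.67%


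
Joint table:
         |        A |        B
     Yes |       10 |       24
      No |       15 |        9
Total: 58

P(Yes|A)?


P(Yes|A) = 10/(10+15) = 10/25 = 2/5

P = 2/5 ≈ 40.00%


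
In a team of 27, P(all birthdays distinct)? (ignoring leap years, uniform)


P(all different) = Π(365-i)/365 for i=0..26
= (365/365)×(364/365)×...×(339/365)
= 0.373141

P ≈ 0.3731 ≈ 37.31%


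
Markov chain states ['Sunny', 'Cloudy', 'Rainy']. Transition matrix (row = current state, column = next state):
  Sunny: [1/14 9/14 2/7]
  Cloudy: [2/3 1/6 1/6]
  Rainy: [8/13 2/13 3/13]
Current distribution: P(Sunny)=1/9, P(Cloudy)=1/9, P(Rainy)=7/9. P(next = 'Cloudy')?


P(next=Cloudy) = Σᵢ P(now=i)×P(i→Cloudy)
= 1/9×9/14 + 1/9×1/6 + 7/9×2/13
= 1/14 + 1/54 + 14/117 = 515/2457

P = 515/2457 ≈ 0.2096


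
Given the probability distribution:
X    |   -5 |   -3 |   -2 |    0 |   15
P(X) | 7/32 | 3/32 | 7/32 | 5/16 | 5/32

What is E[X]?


E[X] = Σ x·P(X=x)
= (-5)×(7/32) + (-3)×(3/32) + (-2)×(7/32) + (0)×(5/16) + (15)×(5/32)
= 17/32

E[X] = 17/32


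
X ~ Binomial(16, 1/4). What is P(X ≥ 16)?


P(X ≥ 16) = Σ P(X=i) for i=16..16
P(X=16) = 1/4294967296
Sum = 1/4294967296

P(X ≥ 16) = 1/4294967296 ≈ 0.00%


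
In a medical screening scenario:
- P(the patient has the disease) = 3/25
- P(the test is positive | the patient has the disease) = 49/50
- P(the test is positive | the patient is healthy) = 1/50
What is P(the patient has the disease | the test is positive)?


Using Bayes' theorem:
P(A|B) = P(B|A)·P(A) / P(B)

P(the test is positive) = 49/50 × 3/25 + 1/50 × 22/25
= 147/1250 + 11/625 = 169/1250

P(the patient has the disease|the test is positive) = (147/1250) / (169/1250) = 147/169

P(the patient has the disease|the test is positive) = 147/169 ≈ 86.98%


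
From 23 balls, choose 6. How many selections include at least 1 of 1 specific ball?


Complement: C(23,6) - C(22,6) = 100947 - 74613 = 26334

26334


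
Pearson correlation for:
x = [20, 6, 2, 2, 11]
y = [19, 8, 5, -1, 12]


n=5, Σx=41, Σy=43, Σxy=568, Σx²=565, Σy²=595
r = (5×568 - 41×43)/√((5×565 - 41²)(5×595 - 43²))
= 1077/√(1144×1126) = 1077/√1288144 ≈ 1077/1134.9643 ≈ 0.9489

r ≈ 0.9489


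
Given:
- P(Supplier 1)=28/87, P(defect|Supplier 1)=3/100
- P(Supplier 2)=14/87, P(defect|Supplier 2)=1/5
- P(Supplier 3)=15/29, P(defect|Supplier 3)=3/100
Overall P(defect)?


P(B) = Σ P(B|Aᵢ)×P(Aᵢ)
  3/100×28/87 = 7/725
  1/5×14/87 = 14/435
  3/100×15/29 = 9/580
Sum = 499/8700

P(defect) = 499/8700 ≈ 5.74%


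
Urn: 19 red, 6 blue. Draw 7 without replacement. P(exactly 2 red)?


Hypergeometric: C(19,2)×C(6,5)/C(25,7)
= 171×6/480700 = 27/12650

P(X=2) = 27/12650 ≈ 0.21%


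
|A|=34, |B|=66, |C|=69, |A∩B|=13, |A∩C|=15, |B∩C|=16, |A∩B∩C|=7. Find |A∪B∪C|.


|A∪B∪C| = 34+66+69-13-15-16+7 = 132

|A∪B∪C| = 132


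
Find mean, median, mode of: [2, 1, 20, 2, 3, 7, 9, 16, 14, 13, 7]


Sorted: [1, 2, 2, 3, 7, 7, 9, 13, 14, 16, 20]
Mean = 94/11
Median = 7
Freq: {2: 2, 1: 1, 20: 1, 3: 1, 7: 2, 9: 1, 16: 1, 14: 1, 13: 1}
Mode: [2, 7]

Mean=94/11, Median=7, Mode=[2, 7]


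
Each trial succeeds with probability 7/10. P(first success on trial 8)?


Geometric: P(X=8) = (1-p)^(k-1)×p = (3/10)^7×7/10 = 15309/100000000

P(X=8) = 15309/100000000 ≈ 0.02%


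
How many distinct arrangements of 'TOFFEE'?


Letters: 6, freq: {'T': 1, 'O': 1, 'F': 2, 'E': 2}
6!/(1!×1!×2!×2!) = 720/4 = 180

180


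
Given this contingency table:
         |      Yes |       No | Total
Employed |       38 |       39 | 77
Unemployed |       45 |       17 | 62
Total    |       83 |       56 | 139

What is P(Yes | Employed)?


P(Yes | Employed) = 38/(38+39) = 38/77

P(Yes|Employed) = 38/77 ≈ 49.35%


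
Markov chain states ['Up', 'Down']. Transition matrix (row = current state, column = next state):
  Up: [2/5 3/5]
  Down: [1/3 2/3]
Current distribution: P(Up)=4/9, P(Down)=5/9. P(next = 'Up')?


P(next=Up) = Σᵢ P(now=i)×P(i→Up)
= 4/9×2/5 + 5/9×1/3
= 8/45 + 5/27 = 49/135

P = 49/135 ≈ 0.3630
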